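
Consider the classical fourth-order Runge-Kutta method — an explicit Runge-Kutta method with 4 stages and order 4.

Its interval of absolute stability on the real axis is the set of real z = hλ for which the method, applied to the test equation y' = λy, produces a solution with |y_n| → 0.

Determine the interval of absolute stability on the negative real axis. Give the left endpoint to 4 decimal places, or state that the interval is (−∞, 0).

z∈(-2.7853,0).

On y'=λy, z=hλ:
  order 4, 4-stage ⇒ R(z)=1+z+z^2/2+z^3/6+z^4/24
  (e.g. R(-0.33)=0.71895, |R|=0.71895)

Need |R(x)|<1, x<0.
x=-0.33: |R|=0.7190
|R(-3.08)|=1.5432 |R(-1.39)|=0.2840 |R(-1.31)|=0.2961
Bisect:
  x_lo=-3.2393 |R|=1.9298  x_hi=-0.3478 |R|=0.7063
  mid=-1.79353 |R|=0.28443 →hi
  mid=-2.51640 |R|=0.66471 →hi
  mid=-2.87783 |R|=1.14871 →lo
  mid=-2.69711 |R|=0.87499 →hi
  mid=-2.78747 |R|=1.00328 →lo
  mid=-2.74229 |R|=0.93708 →hi
  mid=-2.76488 |R|=0.96966 →hi
  ...
  [-2.78535,-2.78517] ⇒ x*=-2.7853
Stable set (-2.7853, 0).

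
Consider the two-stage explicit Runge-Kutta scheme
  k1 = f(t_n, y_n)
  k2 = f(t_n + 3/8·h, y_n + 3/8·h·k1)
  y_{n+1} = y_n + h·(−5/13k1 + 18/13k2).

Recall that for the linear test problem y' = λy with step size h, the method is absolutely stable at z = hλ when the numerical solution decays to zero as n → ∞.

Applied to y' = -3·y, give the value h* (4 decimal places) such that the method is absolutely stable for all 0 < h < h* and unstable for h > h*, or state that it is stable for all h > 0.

Set f=λy, z=hλ:
  k1=λy_n ⇒ h·k1=z·y_n;  k2=λ(1+3/8z)y_n ⇒ h·k2=z(1+3/8z)y_n
  y_{n+1}/y_n = 1 − 5/13z + 18/13z(1+3/8z) = 1 + z + 27/52z²
  so R(z) = 1 + z + 27/52z².

Boundary: |R(x)|=1, x<0.
x=-0.78: |R|=0.5359
R=1: x+27/52x²=0 ⇒ x=−52/27=-1.9259; min R=1−1/(4·27/52)=0.5185>−1
Confirm numerically:
  x=-1.770: |R|=0.85670 <1
  x=-1.526: |R|=0.68312 <1
  x=-0.983: |R|=0.51873 <1
  x=-2.151: |R|=1.25138 >1
  x=-2.075: |R|=1.16061 >1
  x=-1.950: |R|=1.02437 >1
So |R|<1 on (-1.9259, 0).

(-1.9259,0); λ=-3 ⇒ h* = (52/27)/3 = 0.6420.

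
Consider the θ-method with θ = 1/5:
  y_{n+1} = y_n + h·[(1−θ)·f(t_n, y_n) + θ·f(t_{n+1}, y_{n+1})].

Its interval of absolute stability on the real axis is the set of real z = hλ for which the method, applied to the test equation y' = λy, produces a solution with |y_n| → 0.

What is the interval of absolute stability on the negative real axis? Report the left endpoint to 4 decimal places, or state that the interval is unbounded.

(-3.3333, 0).

With y'=λy (z=hλ):
  y_{n+1} = y_n + z·[4/5·y_n + 1/5·y_{n+1}] ⇒ (1 − 1/5z)y_{n+1} = (1 + 4/5z)y_n
  Hence R(z) = (1 + 4/5z)/(1 − 1/5z).

Find x<0 with |R(x)|<1.
x=-1.19: |R|=0.0388
R=−1: 1+4/5x = −1+1/5x ⇒ -3/5x=2 ⇒ x=2/(-3/5)=-3.3333
Confirm numerically:
  x=-3.073: |R|=0.90326 <1
  x=-2.928: |R|=0.84662 <1
  x=-2.394: |R|=0.61888 <1
  x=-1.503: |R|=0.15562 <1
  x=-3.603: |R|=1.09404 >1
  x=-3.454: |R|=1.04282 >1
Stable set (-3.3333, 0).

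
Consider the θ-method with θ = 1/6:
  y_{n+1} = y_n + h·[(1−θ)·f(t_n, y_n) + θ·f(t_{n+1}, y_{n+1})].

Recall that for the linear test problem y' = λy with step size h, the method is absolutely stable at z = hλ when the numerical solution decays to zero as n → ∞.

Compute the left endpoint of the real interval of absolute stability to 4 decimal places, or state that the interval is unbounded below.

z* = -3.0000.

Test eqn y'=λy, z=hλ:
  y_{n+1} = y_n + z·[5/6·y_n + 1/6·y_{n+1}] ⇒ (1 − 1/6z)y_{n+1} = (1 + 5/6z)y_n
  so R(z) = (1 + 5/6z)/(1 − 1/6z).

Need |R(x)|<1, x<0.
x=-1.36: |R|=0.1087
R=−1: 1+5/6x = −1+1/6x ⇒ -2/3x=2 ⇒ x=2/(-2/3)=-3.0000
Confirm numerically:
  x=-2.915: |R|=0.96186 <1
  x=-2.807: |R|=0.91234 <1
  x=-2.038: |R|=0.52127 <1
  x=-3.476: |R|=1.20093 >1
  x=-3.401: |R|=1.17062 >1
  x=-3.124: |R|=1.05436 >1
Stable set (-3.0000, 0).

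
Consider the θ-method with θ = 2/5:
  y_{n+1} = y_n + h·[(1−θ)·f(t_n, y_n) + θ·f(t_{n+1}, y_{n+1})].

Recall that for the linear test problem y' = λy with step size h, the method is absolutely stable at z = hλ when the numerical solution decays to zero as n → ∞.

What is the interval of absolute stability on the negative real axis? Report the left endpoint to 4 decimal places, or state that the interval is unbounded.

z∈(-10.0000,0).

With y'=λy (z=hλ):
  y_{n+1} = y_n + z·[3/5·y_n + 2/5·y_{n+1}] ⇒ (1 − 2/5z)y_{n+1} = (1 + 3/5z)y_n
  R(z) = (1 + 3/5z)/(1 − 2/5z).

Solve |R(x)|<1 on ℝ⁻.
x=-0.48: |R|=0.5973
R=−1: 1+3/5x = −1+2/5x ⇒ -1/5x=2 ⇒ x=2/(-1/5)=-10.0000
Confirm numerically:
  x=-9.882: |R|=0.99524 <1
  x=-7.039: |R|=0.84480 <1
  x=-4.857: |R|=0.65047 <1
  x=-10.579: |R|=1.02213 >1
  x=-10.081: |R|=1.00322 >1
Stable set (-10.0000, 0).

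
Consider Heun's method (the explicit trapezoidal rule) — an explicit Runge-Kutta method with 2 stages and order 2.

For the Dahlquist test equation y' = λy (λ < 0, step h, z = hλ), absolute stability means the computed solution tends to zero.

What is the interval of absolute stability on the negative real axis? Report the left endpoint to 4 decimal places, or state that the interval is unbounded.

(-2.0000, 0).

Set f=λy, z=hλ:
  order 2, 2-stage ⇒ R(z)=1+z+z^2/2
  (e.g. R(-1.02)=0.50020, |R|=0.50020)

Boundary: |R(x)|=1, x<0.
x=-1.02: |R|=0.5002
|R(-2.27)|=1.3064 |R(-0.89)|=0.5061 |R(-0.5)|=0.6250
Bisect:
  x_lo=-2.8437 |R|=2.1996  x_hi=-0.2272 |R|=0.7986
  mid=-1.53546 |R|=0.64336 →hi
  mid=-2.18958 |R|=1.20755 →lo
  mid=-1.86252 |R|=0.87197 →hi
  mid=-2.02605 |R|=1.02639 →lo
  mid=-1.94429 |R|=0.94584 →hi
  mid=-1.98517 |R|=0.98528 →hi
  mid=-2.00561 |R|=1.00562 →lo
  mid=-1.99539 |R|=0.99540 →hi
  ...
  [-2.00002,-1.99986] ⇒ x*=-2.0000
Interval (-2.0000, 0).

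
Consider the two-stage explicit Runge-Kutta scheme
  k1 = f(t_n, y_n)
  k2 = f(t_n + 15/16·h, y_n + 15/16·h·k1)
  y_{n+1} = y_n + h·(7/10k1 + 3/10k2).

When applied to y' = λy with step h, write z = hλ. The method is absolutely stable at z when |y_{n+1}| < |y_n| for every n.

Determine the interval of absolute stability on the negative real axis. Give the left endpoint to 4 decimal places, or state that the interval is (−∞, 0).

With y'=λy (z=hλ):
  k1=λy_n ⇒ h·k1=z·y_n;  k2=λ(1+15/16z)y_n ⇒ h·k2=z(1+15/16z)y_n
  y_{n+1}/y_n = 1 + 7/10z + 3/10z(1+15/16z) = 1 + z + 9/32z²
  Hence R(z) = 1 + z + 9/32z².

Boundary: |R(x)|=1, x<0.
x=-1.25: |R|=0.1895
R=1: x+9/32x²=0 ⇒ x=−32/9=-3.5556; min R=1−1/(4·9/32)=0.1111>−1
Confirm numerically:
  x=-2.639: |R|=0.31972 <1
  x=-2.255: |R|=0.17516 <1
  x=-1.882: |R|=0.11417 <1
  x=-1.738: |R|=0.11156 <1
  x=-4.136: |R|=1.67520 >1
  x=-4.088: |R|=1.61218 >1
Interval (-3.5556, 0).

(-3.5556, 0).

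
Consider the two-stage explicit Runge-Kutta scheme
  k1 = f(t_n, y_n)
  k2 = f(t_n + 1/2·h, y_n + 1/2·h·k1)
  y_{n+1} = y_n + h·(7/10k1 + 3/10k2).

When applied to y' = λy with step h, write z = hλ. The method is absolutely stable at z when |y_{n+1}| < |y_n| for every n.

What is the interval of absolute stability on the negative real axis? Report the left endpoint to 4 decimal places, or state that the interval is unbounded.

z∈(-6.6667,0).

With y'=λy (z=hλ):
  k1=λy_n ⇒ h·k1=z·y_n;  k2=λ(1+1/2z)y_n ⇒ h·k2=z(1+1/2z)y_n
  y_{n+1}/y_n = 1 + 7/10z + 3/10z(1+1/2z) = 1 + z + 3/20z²
  R(z) = 1 + z + 3/20z².

Find x<0 with |R(x)|<1.
x=-0.62: |R|=0.4377
R=1: x+3/20x²=0 ⇒ x=−20/3=-6.6667; min R=1−1/(4·3/20)=-0.6667>−1
Confirm numerically:
  x=-5.413: |R|=0.01791 <1
  x=-3.776: |R|=0.63727 <1
  x=-3.681: |R|=0.64854 <1
  x=-7.233: |R|=1.61444 >1
  x=-7.027: |R|=1.37981 >1
Stable set (-6.6667, 0).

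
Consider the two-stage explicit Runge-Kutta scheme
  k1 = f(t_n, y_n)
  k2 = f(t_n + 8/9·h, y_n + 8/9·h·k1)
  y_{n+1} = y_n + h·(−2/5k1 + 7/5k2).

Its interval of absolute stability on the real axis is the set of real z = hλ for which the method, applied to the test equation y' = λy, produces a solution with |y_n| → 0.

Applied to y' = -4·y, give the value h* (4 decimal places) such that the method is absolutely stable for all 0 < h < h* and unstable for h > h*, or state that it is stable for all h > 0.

With y'=λy (z=hλ):
  k1=λy_n ⇒ h·k1=z·y_n;  k2=λ(1+8/9z)y_n ⇒ h·k2=z(1+8/9z)y_n
  y_{n+1}/y_n = 1 − 2/5z + 7/5z(1+8/9z) = 1 + z + 56/45z²
  Hence R(z) = 1 + z + 56/45z².

Need |R(x)|<1, x<0.
x=-0.7: |R|=0.9098
R=1: x+56/45x²=0 ⇒ x=−45/56=-0.8036; min R=1−1/(4·56/45)=0.7991>−1
Confirm numerically:
  x=-0.781: |R|=0.97806 <1
  x=-0.576: |R|=0.83688 <1
  x=-0.410: |R|=0.79919 <1
  x=-0.382: |R|=0.79959 <1
  x=-1.196: |R|=1.58407 >1
  x=-0.994: |R|=1.23556 >1
Interval (-0.8036, 0).

(-0.8036,0); λ=-4 ⇒ h* = (45/56)/4 = 0.2009.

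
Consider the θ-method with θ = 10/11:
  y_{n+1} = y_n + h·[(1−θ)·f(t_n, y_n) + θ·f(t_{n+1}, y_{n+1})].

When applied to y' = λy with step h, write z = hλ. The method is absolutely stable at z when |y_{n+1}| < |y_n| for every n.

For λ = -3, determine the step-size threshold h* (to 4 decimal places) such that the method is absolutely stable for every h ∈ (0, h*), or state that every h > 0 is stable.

Test eqn y'=λy, z=hλ:
  y_{n+1} = y_n + z·[1/11·y_n + 10/11·y_{n+1}] ⇒ (1 − 10/11z)y_{n+1} = (1 + 1/11z)y_n
  Hence R(z) = (1 + 1/11z)/(1 − 10/11z).

Find x<0 with |R(x)|<1.
x=-0.54: |R|=0.6378
x=-2: |R|=0.2903
x=-10: |R|=0.0090
x=-100: |R|=0.0880
θ=10/11≥1/2 ⇒ |1+1/11x|<|1−10/11x| ∀x<0 ⇒ interval (−∞,0).

unbounded; (−∞, 0). Any h>0 works for λ=-3.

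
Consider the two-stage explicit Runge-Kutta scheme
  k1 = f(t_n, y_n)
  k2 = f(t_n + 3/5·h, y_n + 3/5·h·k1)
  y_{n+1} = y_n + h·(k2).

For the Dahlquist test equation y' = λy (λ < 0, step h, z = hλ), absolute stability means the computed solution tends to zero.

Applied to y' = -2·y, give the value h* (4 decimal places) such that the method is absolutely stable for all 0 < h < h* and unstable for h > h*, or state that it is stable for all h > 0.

(-1.6667,0); λ=-2 ⇒ h* = (5/3)/2 = 0.8333.

Test eqn y'=λy, z=hλ:
  k1=λy_n ⇒ h·k1=z·y_n;  k2=λ(1+3/5z)y_n ⇒ h·k2=z(1+3/5z)y_n
  y_{n+1}/y_n = 1 + z(1+3/5z) = 1 + z + 3/5z²
  ⇒ R(z) = 1 + z + 3/5z².

Solve |R(x)|<1 on ℝ⁻.
x=-0.48: |R|=0.6582
R=1: x+3/5x²=0 ⇒ x=−5/3=-1.6667; min R=1−1/(4·3/5)=0.5833>−1
Confirm numerically:
  x=-1.588: |R|=0.92505 <1
  x=-1.428: |R|=0.79551 <1
  x=-1.132: |R|=0.63685 <1
  x=-0.907: |R|=0.58659 <1
  x=-1.951: |R|=1.33284 >1
  x=-1.819: |R|=1.16626 >1
Stable set (-1.6667, 0).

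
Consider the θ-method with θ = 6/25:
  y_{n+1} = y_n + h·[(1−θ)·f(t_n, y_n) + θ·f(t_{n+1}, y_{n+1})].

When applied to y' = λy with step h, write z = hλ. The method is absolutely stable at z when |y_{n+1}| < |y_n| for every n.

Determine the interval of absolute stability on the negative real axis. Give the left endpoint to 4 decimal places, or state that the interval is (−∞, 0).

With y'=λy (z=hλ):
  y_{n+1} = y_n + z·[19/25·y_n + 6/25·y_{n+1}] ⇒ (1 − 6/25z)y_{n+1} = (1 + 19/25z)y_n
  Hence R(z) = (1 + 19/25z)/(1 − 6/25z).

Find x<0 with |R(x)|<1.
x=-0.41: |R|=0.6267
R=−1: 1+19/25x = −1+6/25x ⇒ -13/25x=2 ⇒ x=2/(-13/25)=-3.8462
Confirm numerically:
  x=-3.556: |R|=0.91859 <1
  x=-3.087: |R|=0.77324 <1
  x=-2.569: |R|=0.58918 <1
  x=-2.439: |R|=0.53845 <1
  x=-4.256: |R|=1.10543 >1
  x=-4.252: |R|=1.10445 >1
So |R|<1 on (-3.8462, 0).

(-3.8462, 0).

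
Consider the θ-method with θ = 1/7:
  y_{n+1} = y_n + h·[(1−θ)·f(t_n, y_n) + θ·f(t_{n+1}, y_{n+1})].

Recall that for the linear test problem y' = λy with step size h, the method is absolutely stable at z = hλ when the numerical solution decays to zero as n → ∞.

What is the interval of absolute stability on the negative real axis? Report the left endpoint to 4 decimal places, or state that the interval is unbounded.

Set f=λy, z=hλ:
  y_{n+1} = y_n + z·[6/7·y_n + 1/7·y_{n+1}] ⇒ (1 − 1/7z)y_{n+1} = (1 + 6/7z)y_n
  so R(z) = (1 + 6/7z)/(1 − 1/7z).

Find x<0 with |R(x)|<1.
x=-0.53: |R|=0.5073
R=−1: 1+6/7x = −1+1/7x ⇒ -5/7x=2 ⇒ x=2/(-5/7)=-2.8000
Confirm numerically:
  x=-2.527: |R|=0.85672 <1
  x=-2.349: |R|=0.75880 <1
  x=-2.130: |R|=0.63308 <1
  x=-3.247: |R|=1.21811 >1
  x=-2.963: |R|=1.08180 >1
Interval (-2.8000, 0).

z∈(-2.8000,0).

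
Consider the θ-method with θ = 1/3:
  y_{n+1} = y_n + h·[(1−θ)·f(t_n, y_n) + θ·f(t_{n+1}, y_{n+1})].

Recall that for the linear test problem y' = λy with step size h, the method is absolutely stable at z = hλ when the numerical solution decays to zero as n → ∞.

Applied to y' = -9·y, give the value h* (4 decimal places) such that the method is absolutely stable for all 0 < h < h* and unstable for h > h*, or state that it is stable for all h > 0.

(-6.0000,0); λ=-9 ⇒ h* = (6)/9 = 0.6667.

Set f=λy, z=hλ:
  y_{n+1} = y_n + z·[2/3·y_n + 1/3·y_{n+1}] ⇒ (1 − 1/3z)y_{n+1} = (1 + 2/3z)y_n
  so R(z) = (1 + 2/3z)/(1 − 1/3z).

Solve |R(x)|<1 on ℝ⁻.
x=-0.71: |R|=0.4259
R=−1: 1+2/3x = −1+1/3x ⇒ -1/3x=2 ⇒ x=2/(-1/3)=-6.0000
Confirm numerically:
  x=-4.622: |R|=0.81921 <1
  x=-4.477: |R|=0.79631 <1
  x=-4.337: |R|=0.77334 <1
  x=-4.259: |R|=0.76016 <1
  x=-6.588: |R|=1.06133 >1
  x=-6.447: |R|=1.04732 >1
  x=-6.158: |R|=1.01725 >1
Stable set (-6.0000, 0).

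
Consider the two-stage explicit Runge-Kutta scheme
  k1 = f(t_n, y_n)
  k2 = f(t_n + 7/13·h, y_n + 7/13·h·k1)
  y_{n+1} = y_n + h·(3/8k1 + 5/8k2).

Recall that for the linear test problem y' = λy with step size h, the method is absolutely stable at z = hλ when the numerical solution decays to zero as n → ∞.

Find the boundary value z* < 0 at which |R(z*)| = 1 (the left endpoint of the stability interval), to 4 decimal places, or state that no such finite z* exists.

Set f=λy, z=hλ:
  k1=λy_n ⇒ h·k1=z·y_n;  k2=λ(1+7/13z)y_n ⇒ h·k2=z(1+7/13z)y_n
  y_{n+1}/y_n = 1 + 3/8z + 5/8z(1+7/13z) = 1 + z + 35/104z²
  ⇒ R(z) = 1 + z + 35/104z².

Boundary: |R(x)|=1, x<0.
x=-1.01: |R|=0.3333
R=1: x+35/104x²=0 ⇒ x=−104/35=-2.9714; min R=1−1/(4·35/104)=0.2571>−1
Confirm numerically:
  x=-2.817: |R|=0.85360 <1
  x=-2.392: |R|=0.53356 <1
  x=-1.401: |R|=0.25956 <1
  x=-3.457: |R|=1.56492 >1
  x=-3.269: |R|=1.32737 >1
Interval (-2.9714, 0).

left endpoint -2.9714.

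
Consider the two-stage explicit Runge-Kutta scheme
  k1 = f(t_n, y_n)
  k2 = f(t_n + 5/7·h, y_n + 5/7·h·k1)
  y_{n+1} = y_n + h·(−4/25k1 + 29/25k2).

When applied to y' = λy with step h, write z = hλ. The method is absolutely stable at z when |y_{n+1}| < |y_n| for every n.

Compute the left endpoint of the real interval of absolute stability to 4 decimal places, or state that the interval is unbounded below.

Test eqn y'=λy, z=hλ:
  k1=λy_n ⇒ h·k1=z·y_n;  k2=λ(1+5/7z)y_n ⇒ h·k2=z(1+5/7z)y_n
  y_{n+1}/y_n = 1 − 4/25z + 29/25z(1+5/7z) = 1 + z + 29/35z²
  R(z) = 1 + z + 29/35z².

Need |R(x)|<1, x<0.
x=-0.96: |R|=0.8036
R=1: x+29/35x²=0 ⇒ x=−35/29=-1.2069; min R=1−1/(4·29/35)=0.6983>−1
Confirm numerically:
  x=-0.896: |R|=0.76919 <1
  x=-0.779: |R|=0.72381 <1
  x=-0.725: |R|=0.71052 <1
  x=-1.762: |R|=1.81042 >1
  x=-1.724: |R|=1.73866 >1
Stable set (-1.2069, 0).

z* = -1.2069.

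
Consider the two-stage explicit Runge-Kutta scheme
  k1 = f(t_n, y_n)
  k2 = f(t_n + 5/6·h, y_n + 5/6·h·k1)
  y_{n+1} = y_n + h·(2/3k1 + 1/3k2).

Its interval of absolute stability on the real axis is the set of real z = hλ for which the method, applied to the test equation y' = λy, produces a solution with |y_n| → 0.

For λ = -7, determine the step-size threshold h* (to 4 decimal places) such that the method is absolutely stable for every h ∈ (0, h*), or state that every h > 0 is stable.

On y'=λy, z=hλ:
  k1=λy_n ⇒ h·k1=z·y_n;  k2=λ(1+5/6z)y_n ⇒ h·k2=z(1+5/6z)y_n
  y_{n+1}/y_n = 1 + 2/3z + 1/3z(1+5/6z) = 1 + z + 5/18z²
  so R(z) = 1 + z + 5/18z².

Solve |R(x)|<1 on ℝ⁻.
x=-1.33: |R|=0.1614
R=1: x+5/18x²=0 ⇒ x=−18/5=-3.6000; min R=1−1/(4·5/18)=0.1000>−1
Confirm numerically:
  x=-3.572: |R|=0.97222 <1
  x=-3.544: |R|=0.94487 <1
  x=-2.562: |R|=0.26129 <1
  x=-1.934: |R|=0.10499 <1
  x=-3.998: |R|=1.44200 >1
  x=-3.886: |R|=1.30872 >1
  x=-3.729: |R|=1.13362 >1
Stable set (-3.6000, 0).

(-3.6000,0); λ=-7 ⇒ h* = (18/5)/7 = 0.5143.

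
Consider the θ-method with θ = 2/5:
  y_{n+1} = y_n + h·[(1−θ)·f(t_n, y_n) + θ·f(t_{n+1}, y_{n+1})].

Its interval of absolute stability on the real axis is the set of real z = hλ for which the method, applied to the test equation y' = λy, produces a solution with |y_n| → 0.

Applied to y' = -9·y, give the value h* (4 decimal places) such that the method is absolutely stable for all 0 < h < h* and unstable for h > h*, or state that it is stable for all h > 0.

Test eqn y'=λy, z=hλ:
  y_{n+1} = y_n + z·[3/5·y_n + 2/5·y_{n+1}] ⇒ (1 − 2/5z)y_{n+1} = (1 + 3/5z)y_n
  Hence R(z) = (1 + 3/5z)/(1 − 2/5z).

Boundary: |R(x)|=1, x<0.
x=-0.87: |R|=0.3546
R=−1: 1+3/5x = −1+2/5x ⇒ -1/5x=2 ⇒ x=2/(-1/5)=-10.0000
Confirm numerically:
  x=-8.418: |R|=0.92755 <1
  x=-6.463: |R|=0.80269 <1
  x=-5.267: |R|=0.69531 <1
  x=-4.811: |R|=0.64512 <1
  x=-10.564: |R|=1.02159 >1
  x=-10.152: |R|=1.00601 >1
So |R|<1 on (-10.0000, 0).

(-10.0000,0); λ=-9 ⇒ h* = (10)/9 = 1.1111.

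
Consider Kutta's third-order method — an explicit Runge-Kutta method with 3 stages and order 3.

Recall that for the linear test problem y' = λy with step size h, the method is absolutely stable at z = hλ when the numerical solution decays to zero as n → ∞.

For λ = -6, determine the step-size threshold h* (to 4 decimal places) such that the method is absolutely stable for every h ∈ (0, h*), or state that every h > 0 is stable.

(-2.5127,0); λ=-6 ⇒ h* = 0.4188.

On y'=λy, z=hλ:
  order 3, 3-stage ⇒ R(z)=1+z+z^2/2+z^3/6
  (e.g. R(-0.47)=0.62315, |R|=0.62315)

Boundary: |R(x)|=1, x<0.
x=-0.47: |R|=0.6231
|R(-2.85)|=1.6469 |R(-2.27)|=0.6431 |R(-1.83)|=0.1770
Bisect:
  x_lo=-2.8492 |R|=1.6451  x_hi=-0.3998 |R|=0.6694
  mid=-1.62451 |R|=0.01951 →hi
  mid=-2.23684 |R|=0.60044 →hi
  mid=-2.54301 |R|=1.05046 →lo
  mid=-2.38993 |R|=0.80916 →hi
  mid=-2.46647 |R|=0.92552 →hi
  mid=-2.50474 |R|=0.98689 →hi
  mid=-2.52388 |R|=1.01840 →lo
  mid=-2.51431 |R|=1.00257 →lo
  mid=-2.50952 |R|=0.99471 →hi
  mid=-2.51192 |R|=0.99864 →hi
  ...
  [-2.51281,-2.51266] ⇒ x*=-2.5127
Interval (-2.5127, 0).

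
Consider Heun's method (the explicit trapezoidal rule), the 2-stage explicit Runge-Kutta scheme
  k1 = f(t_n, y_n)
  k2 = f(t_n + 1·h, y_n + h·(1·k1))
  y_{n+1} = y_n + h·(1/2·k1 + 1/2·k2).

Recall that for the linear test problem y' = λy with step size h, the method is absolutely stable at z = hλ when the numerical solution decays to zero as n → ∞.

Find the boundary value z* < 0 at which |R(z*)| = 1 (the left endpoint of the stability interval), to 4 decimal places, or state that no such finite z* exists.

z* = -2.0000.

On y'=λy, z=hλ:
  order 2, 2-stage ⇒ R(z)=1+z+z^2/2
  (e.g. R(-1.2)=0.52000, |R|=0.52000)

Boundary: |R(x)|=1, x<0.
x=-1.2: |R|=0.5200
|R(-2.22)|=1.2442 |R(-0.74)|=0.5338 |R(-0.7)|=0.5450
Bisect:
  x_lo=-2.7702 |R|=2.0669  x_hi=-0.2408 |R|=0.7882
  mid=-1.50553 |R|=0.62778 →hi
  mid=-2.13789 |R|=1.14740 →lo
  mid=-1.82171 |R|=0.83761 →hi
  mid=-1.97980 |R|=0.98001 →hi
  mid=-2.05885 |R|=1.06058 →lo
  mid=-2.01932 |R|=1.01951 →lo
  mid=-1.99956 |R|=0.99956 →hi
  mid=-2.00944 |R|=1.00949 →lo
  ...
  [-2.00003,-1.99987] ⇒ x*=-2.0000
Stable set (-2.0000, 0).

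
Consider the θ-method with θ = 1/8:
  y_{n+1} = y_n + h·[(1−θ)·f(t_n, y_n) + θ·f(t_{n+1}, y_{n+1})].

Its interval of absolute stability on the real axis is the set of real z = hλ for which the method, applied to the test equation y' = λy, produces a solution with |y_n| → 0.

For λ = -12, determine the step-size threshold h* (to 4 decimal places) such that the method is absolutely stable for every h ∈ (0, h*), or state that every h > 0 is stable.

With y'=λy (z=hλ):
  y_{n+1} = y_n + z·[7/8·y_n + 1/8·y_{n+1}] ⇒ (1 − 1/8z)y_{n+1} = (1 + 7/8z)y_n
  R(z) = (1 + 7/8z)/(1 − 1/8z).

Solve |R(x)|<1 on ℝ⁻.
x=-1.03: |R|=0.0875
R=−1: 1+7/8x = −1+1/8x ⇒ -3/4x=2 ⇒ x=2/(-3/4)=-2.6667
Confirm numerically:
  x=-2.086: |R|=0.65457 <1
  x=-1.847: |R|=0.50056 <1
  x=-1.768: |R|=0.44799 <1
  x=-1.681: |R|=0.38911 <1
  x=-3.212: |R|=1.29183 >1
  x=-2.759: |R|=1.05149 >1
Interval (-2.6667, 0).

(-2.6667,0); λ=-12 ⇒ h* = (8/3)/12 = 0.2222.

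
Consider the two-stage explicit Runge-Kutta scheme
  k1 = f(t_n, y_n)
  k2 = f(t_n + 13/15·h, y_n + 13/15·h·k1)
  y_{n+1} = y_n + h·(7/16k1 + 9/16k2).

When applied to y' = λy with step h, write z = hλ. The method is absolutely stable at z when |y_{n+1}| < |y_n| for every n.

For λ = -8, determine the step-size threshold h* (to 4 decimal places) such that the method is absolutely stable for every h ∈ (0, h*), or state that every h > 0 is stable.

(-2.0513,0); λ=-8 ⇒ h* = (80/39)/8 = 0.2564.

With y'=λy (z=hλ):
  k1=λy_n ⇒ h·k1=z·y_n;  k2=λ(1+13/15z)y_n ⇒ h·k2=z(1+13/15z)y_n
  y_{n+1}/y_n = 1 + 7/16z + 9/16z(1+13/15z) = 1 + z + 39/80z²
  ⇒ R(z) = 1 + z + 39/80z².

Solve |R(x)|<1 on ℝ⁻.
x=-1.63: |R|=0.6652
R=1: x+39/80x²=0 ⇒ x=−80/39=-2.0513; min R=1−1/(4·39/80)=0.4872>−1
Confirm numerically:
  x=-1.385: |R|=0.55013 <1
  x=-1.051: |R|=0.48749 <1
  x=-1.038: |R|=0.48725 <1
  x=-2.278: |R|=1.25178 >1
  x=-2.155: |R|=1.10896 >1
  x=-2.073: |R|=1.02195 >1
Interval (-2.0513, 0).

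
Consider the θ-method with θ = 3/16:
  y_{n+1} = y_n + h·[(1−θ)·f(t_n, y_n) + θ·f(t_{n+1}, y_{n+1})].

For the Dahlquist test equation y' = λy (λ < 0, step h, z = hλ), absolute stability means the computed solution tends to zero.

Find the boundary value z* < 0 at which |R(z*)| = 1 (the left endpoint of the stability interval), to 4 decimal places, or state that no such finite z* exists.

With y'=λy (z=hλ):
  y_{n+1} = y_n + z·[13/16·y_n + 3/16·y_{n+1}] ⇒ (1 − 3/16z)y_{n+1} = (1 + 13/16z)y_n
  R(z) = (1 + 13/16z)/(1 − 3/16z).

Find x<0 with |R(x)|<1.
x=-0.47: |R|=0.5681
R=−1: 1+13/16x = −1+3/16x ⇒ -5/8x=2 ⇒ x=2/(-5/8)=-3.2000
Confirm numerically:
  x=-2.587: |R|=0.74201 <1
  x=-1.823: |R|=0.35861 <1
  x=-1.717: |R|=0.29885 <1
  x=-1.287: |R|=0.03681 <1
  x=-3.682: |R|=1.17821 >1
  x=-3.553: |R|=1.13241 >1
  x=-3.426: |R|=1.08600 >1
Interval (-3.2000, 0).

z* = -3.2000.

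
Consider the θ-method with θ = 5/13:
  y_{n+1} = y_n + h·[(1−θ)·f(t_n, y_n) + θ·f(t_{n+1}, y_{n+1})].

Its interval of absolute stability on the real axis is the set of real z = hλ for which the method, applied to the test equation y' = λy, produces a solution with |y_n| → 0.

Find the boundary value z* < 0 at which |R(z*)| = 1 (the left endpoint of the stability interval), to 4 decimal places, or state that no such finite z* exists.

z* = -8.6667.

With y'=λy (z=hλ):
  y_{n+1} = y_n + z·[8/13·y_n + 5/13·y_{n+1}] ⇒ (1 − 5/13z)y_{n+1} = (1 + 8/13z)y_n
  ⇒ R(z) = (1 + 8/13z)/(1 − 5/13z).

Need |R(x)|<1, x<0.
x=-0.58: |R|=0.5258
R=−1: 1+8/13x = −1+5/13x ⇒ -3/13x=2 ⇒ x=2/(-3/13)=-8.6667
Confirm numerically:
  x=-7.276: |R|=0.91551 <1
  x=-4.367: |R|=0.62971 <1
  x=-4.011: |R|=0.57746 <1
  x=-9.198: |R|=1.02702 >1
  x=-8.940: |R|=1.01421 >1
  x=-8.725: |R|=1.00309 >1
Interval (-8.6667, 0).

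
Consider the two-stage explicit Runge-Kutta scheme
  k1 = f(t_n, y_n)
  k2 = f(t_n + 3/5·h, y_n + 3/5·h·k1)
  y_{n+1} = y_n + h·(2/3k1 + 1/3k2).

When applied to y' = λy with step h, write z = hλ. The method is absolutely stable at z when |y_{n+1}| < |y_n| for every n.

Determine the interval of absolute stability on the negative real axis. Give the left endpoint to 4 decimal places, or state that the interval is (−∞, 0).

(-5.0000, 0).

On y'=λy, z=hλ:
  k1=λy_n ⇒ h·k1=z·y_n;  k2=λ(1+3/5z)y_n ⇒ h·k2=z(1+3/5z)y_n
  y_{n+1}/y_n = 1 + 2/3z + 1/3z(1+3/5z) = 1 + z + 1/5z²
  so R(z) = 1 + z + 1/5z².

Find x<0 with |R(x)|<1.
x=-0.84: |R|=0.3011
R=1: x+1/5x²=0 ⇒ x=−5=-5.0000; min R=1−1/(4·1/5)=-0.2500>−1
Confirm numerically:
  x=-4.330: |R|=0.41978 <1
  x=-3.108: |R|=0.17607 <1
  x=-2.620: |R|=0.24712 <1
  x=-2.302: |R|=0.24216 <1
  x=-5.468: |R|=1.51180 >1
  x=-5.244: |R|=1.25591 >1
So |R|<1 on (-5.0000, 0).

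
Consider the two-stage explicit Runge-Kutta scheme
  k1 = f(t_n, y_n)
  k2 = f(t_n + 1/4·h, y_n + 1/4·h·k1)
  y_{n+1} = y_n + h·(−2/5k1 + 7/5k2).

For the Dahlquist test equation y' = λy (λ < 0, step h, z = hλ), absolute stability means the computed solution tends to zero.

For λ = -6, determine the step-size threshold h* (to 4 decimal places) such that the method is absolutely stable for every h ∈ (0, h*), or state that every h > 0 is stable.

(-2.8571,0); λ=-6 ⇒ h* = (20/7)/6 = 0.4762.

On y'=λy, z=hλ:
  k1=λy_n ⇒ h·k1=z·y_n;  k2=λ(1+1/4z)y_n ⇒ h·k2=z(1+1/4z)y_n
  y_{n+1}/y_n = 1 − 2/5z + 7/5z(1+1/4z) = 1 + z + 7/20z²
  R(z) = 1 + z + 7/20z².

Solve |R(x)|<1 on ℝ⁻.
x=-0.91: |R|=0.3798
R=1: x+7/20x²=0 ⇒ x=−20/7=-2.8571; min R=1−1/(4·7/20)=0.2857>−1
Confirm numerically:
  x=-2.226: |R|=0.50828 <1
  x=-1.980: |R|=0.39214 <1
  x=-1.206: |R|=0.30305 <1
  x=-3.395: |R|=1.63911 >1
  x=-3.351: |R|=1.57922 >1
So |R|<1 on (-2.8571, 0).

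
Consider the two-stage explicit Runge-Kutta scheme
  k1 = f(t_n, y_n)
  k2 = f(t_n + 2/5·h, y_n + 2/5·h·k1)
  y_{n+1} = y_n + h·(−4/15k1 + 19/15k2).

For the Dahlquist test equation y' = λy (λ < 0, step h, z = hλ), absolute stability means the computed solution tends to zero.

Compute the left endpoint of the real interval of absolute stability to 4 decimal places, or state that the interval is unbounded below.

Test eqn y'=λy, z=hλ:
  k1=λy_n ⇒ h·k1=z·y_n;  k2=λ(1+2/5z)y_n ⇒ h·k2=z(1+2/5z)y_n
  y_{n+1}/y_n = 1 − 4/15z + 19/15z(1+2/5z) = 1 + z + 38/75z²
  ⇒ R(z) = 1 + z + 38/75z².

Solve |R(x)|<1 on ℝ⁻.
x=-0.49: |R|=0.6317
R=1: x+38/75x²=0 ⇒ x=−75/38=-1.9737; min R=1−1/(4·38/75)=0.5066>−1
Confirm numerically:
  x=-1.355: |R|=0.57525 <1
  x=-1.280: |R|=0.55012 <1
  x=-1.179: |R|=0.52529 <1
  x=-1.148: |R|=0.51974 <1
  x=-2.102: |R|=1.13666 >1
  x=-2.003: |R|=1.02975 >1
  x=-1.998: |R|=1.02462 >1
Stable set (-1.9737, 0).

z* = -1.9737.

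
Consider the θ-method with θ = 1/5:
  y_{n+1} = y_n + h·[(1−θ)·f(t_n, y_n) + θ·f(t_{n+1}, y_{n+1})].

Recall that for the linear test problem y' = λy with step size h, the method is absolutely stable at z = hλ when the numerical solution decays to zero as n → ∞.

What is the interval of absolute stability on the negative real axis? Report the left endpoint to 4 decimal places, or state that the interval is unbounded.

Test eqn y'=λy, z=hλ:
  y_{n+1} = y_n + z·[4/5·y_n + 1/5·y_{n+1}] ⇒ (1 − 1/5z)y_{n+1} = (1 + 4/5z)y_n
  R(z) = (1 + 4/5z)/(1 − 1/5z).

Need |R(x)|<1, x<0.
x=-1.65: |R|=0.2406
R=−1: 1+4/5x = −1+1/5x ⇒ -3/5x=2 ⇒ x=2/(-3/5)=-3.3333
Confirm numerically:
  x=-3.075: |R|=0.90402 <1
  x=-2.687: |R|=0.74776 <1
  x=-1.756: |R|=0.29959 <1
  x=-1.510: |R|=0.15975 <1
  x=-3.618: |R|=1.09909 >1
  x=-3.554: |R|=1.07739 >1
Interval (-3.3333, 0).

z∈(-3.3333,0).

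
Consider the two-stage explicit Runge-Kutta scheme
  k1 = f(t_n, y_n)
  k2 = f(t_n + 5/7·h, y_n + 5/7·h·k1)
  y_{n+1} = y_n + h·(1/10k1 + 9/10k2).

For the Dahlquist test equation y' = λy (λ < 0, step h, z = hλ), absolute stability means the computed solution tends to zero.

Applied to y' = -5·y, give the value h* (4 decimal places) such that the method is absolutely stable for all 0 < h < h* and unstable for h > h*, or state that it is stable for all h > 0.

(-1.5556,0); λ=-5 ⇒ h* = (14/9)/5 = 0.3111.

With y'=λy (z=hλ):
  k1=λy_n ⇒ h·k1=z·y_n;  k2=λ(1+5/7z)y_n ⇒ h·k2=z(1+5/7z)y_n
  y_{n+1}/y_n = 1 + 1/10z + 9/10z(1+5/7z) = 1 + z + 9/14z²
  Hence R(z) = 1 + z + 9/14z².

Boundary: |R(x)|=1, x<0.
x=-0.93: |R|=0.6260
R=1: x+9/14x²=0 ⇒ x=−14/9=-1.5556; min R=1−1/(4·9/14)=0.6111>−1
Confirm numerically:
  x=-1.470: |R|=0.91915 <1
  x=-1.465: |R|=0.91472 <1
  x=-1.358: |R|=0.82753 <1
  x=-0.942: |R|=0.62845 <1
  x=-1.858: |R|=1.36125 >1
  x=-1.817: |R|=1.30539 >1
Stable set (-1.5556, 0).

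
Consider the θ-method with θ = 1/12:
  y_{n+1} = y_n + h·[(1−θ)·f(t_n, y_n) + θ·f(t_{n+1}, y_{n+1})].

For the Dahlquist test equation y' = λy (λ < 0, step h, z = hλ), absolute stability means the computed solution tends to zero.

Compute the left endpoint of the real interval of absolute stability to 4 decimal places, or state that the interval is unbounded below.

Set f=λy, z=hλ:
  y_{n+1} = y_n + z·[11/12·y_n + 1/12·y_{n+1}] ⇒ (1 − 1/12z)y_{n+1} = (1 + 11/12z)y_n
  ⇒ R(z) = (1 + 11/12z)/(1 − 1/12z).

Need |R(x)|<1, x<0.
x=-1.66: |R|=0.4583
R=−1: 1+11/12x = −1+1/12x ⇒ -5/6x=2 ⇒ x=2/(-5/6)=-2.4000
Confirm numerically:
  x=-2.182: |R|=0.84628 <1
  x=-1.838: |R|=0.59387 <1
  x=-1.244: |R|=0.12715 <1
  x=-2.869: |R|=1.31542 >1
  x=-2.804: |R|=1.27290 >1
  x=-2.568: |R|=1.11532 >1
Stable set (-2.4000, 0).

left endpoint -2.4000.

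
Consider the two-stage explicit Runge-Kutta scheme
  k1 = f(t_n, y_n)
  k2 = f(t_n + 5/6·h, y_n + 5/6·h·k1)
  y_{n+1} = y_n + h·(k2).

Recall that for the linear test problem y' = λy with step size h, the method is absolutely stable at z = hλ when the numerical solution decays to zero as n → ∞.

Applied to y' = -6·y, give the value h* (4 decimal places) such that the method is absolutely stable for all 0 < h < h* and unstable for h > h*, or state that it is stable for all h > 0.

(-1.2000,0); λ=-6 ⇒ h* = (6/5)/6 = 0.2000.

Set f=λy, z=hλ:
  k1=λy_n ⇒ h·k1=z·y_n;  k2=λ(1+5/6z)y_n ⇒ h·k2=z(1+5/6z)y_n
  y_{n+1}/y_n = 1 + z(1+5/6z) = 1 + z + 5/6z²
  ⇒ R(z) = 1 + z + 5/6z².

Boundary: |R(x)|=1, x<0.
x=-1.52: |R|=1.4053
R=1: x+5/6x²=0 ⇒ x=−6/5=-1.2000; min R=1−1/(4·5/6)=0.7000>−1
Confirm numerically:
  x=-1.175: |R|=0.97552 <1
  x=-0.892: |R|=0.77105 <1
  x=-0.881: |R|=0.76580 <1
  x=-0.635: |R|=0.70102 <1
  x=-1.687: |R|=1.68464 >1
  x=-1.548: |R|=1.44892 >1
Interval (-1.2000, 0).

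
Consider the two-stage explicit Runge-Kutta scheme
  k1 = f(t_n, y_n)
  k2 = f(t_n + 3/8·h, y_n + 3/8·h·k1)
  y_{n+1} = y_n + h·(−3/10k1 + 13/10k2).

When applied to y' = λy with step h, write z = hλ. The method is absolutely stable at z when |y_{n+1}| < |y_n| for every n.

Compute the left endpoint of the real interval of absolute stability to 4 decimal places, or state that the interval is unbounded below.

Test eqn y'=λy, z=hλ:
  k1=λy_n ⇒ h·k1=z·y_n;  k2=λ(1+3/8z)y_n ⇒ h·k2=z(1+3/8z)y_n
  y_{n+1}/y_n = 1 − 3/10z + 13/10z(1+3/8z) = 1 + z + 39/80z²
  Hence R(z) = 1 + z + 39/80z².

Solve |R(x)|<1 on ℝ⁻.
x=-1.32: |R|=0.5294
R=1: x+39/80x²=0 ⇒ x=−80/39=-2.0513; min R=1−1/(4·39/80)=0.4872>−1
Confirm numerically:
  x=-1.763: |R|=0.75223 <1
  x=-1.745: |R|=0.73945 <1
  x=-1.043: |R|=0.48733 <1
  x=-2.362: |R|=1.35778 >1
  x=-2.266: |R|=1.23719 >1
Stable set (-2.0513, 0).

left endpoint -2.0513.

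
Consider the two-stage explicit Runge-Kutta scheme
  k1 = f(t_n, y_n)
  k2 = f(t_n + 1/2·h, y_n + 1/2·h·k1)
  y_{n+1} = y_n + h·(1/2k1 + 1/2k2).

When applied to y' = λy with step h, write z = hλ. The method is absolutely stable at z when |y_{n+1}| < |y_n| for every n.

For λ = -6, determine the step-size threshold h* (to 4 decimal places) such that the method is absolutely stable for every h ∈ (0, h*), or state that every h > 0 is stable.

Test eqn y'=λy, z=hλ:
  k1=λy_n ⇒ h·k1=z·y_n;  k2=λ(1+1/2z)y_n ⇒ h·k2=z(1+1/2z)y_n
  y_{n+1}/y_n = 1 + 1/2z + 1/2z(1+1/2z) = 1 + z + 1/4z²
  R(z) = 1 + z + 1/4z².

Solve |R(x)|<1 on ℝ⁻.
x=-0.51: |R|=0.5550
R=1: x+1/4x²=0 ⇒ x=−4=-4.0000; min R=1−1/(4·1/4)=0.0000>−1
Confirm numerically:
  x=-3.965: |R|=0.96531 <1
  x=-3.940: |R|=0.94090 <1
  x=-3.233: |R|=0.38007 <1
  x=-4.363: |R|=1.39594 >1
  x=-4.128: |R|=1.13210 >1
  x=-4.079: |R|=1.08056 >1
Interval (-4.0000, 0).

(-4.0000,0); λ=-6 ⇒ h* = (4)/6 = 0.6667.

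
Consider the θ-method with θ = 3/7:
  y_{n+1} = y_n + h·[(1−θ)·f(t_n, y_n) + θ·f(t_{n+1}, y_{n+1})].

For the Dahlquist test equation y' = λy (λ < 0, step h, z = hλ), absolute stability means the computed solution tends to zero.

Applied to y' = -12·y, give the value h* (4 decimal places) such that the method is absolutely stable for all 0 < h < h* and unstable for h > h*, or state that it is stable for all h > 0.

(-14.0000,0); λ=-12 ⇒ h* = (14)/12 = 1.1667.

Test eqn y'=λy, z=hλ:
  y_{n+1} = y_n + z·[4/7·y_n + 3/7·y_{n+1}] ⇒ (1 − 3/7z)y_{n+1} = (1 + 4/7z)y_n
  so R(z) = (1 + 4/7z)/(1 − 3/7z).

Need |R(x)|<1, x<0.
x=-0.52: |R|=0.5748
R=−1: 1+4/7x = −1+3/7x ⇒ -1/7x=2 ⇒ x=2/(-1/7)=-14.0000
Confirm numerically:
  x=-11.051: |R|=0.92656 <1
  x=-10.413: |R|=0.90620 <1
  x=-6.897: |R|=0.74349 <1
  x=-6.036: |R|=0.68281 <1
  x=-14.406: |R|=1.00808 >1
  x=-14.113: |R|=1.00229 >1
Interval (-14.0000, 0).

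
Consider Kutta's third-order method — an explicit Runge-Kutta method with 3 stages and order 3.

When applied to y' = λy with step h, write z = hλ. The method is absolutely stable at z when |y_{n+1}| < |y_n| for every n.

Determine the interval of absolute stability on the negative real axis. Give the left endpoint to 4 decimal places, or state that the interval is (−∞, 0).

On y'=λy, z=hλ:
  order 3, 3-stage ⇒ R(z)=1+z+z^2/2+z^3/6
  (e.g. R(-0.49)=0.61044, |R|=0.61044)

Need |R(x)|<1, x<0.
x=-0.49: |R|=0.6104
|R(-2.29)|=0.6694 |R(-2.25)|=0.6172 |R(-0.85)|=0.4089
Bisect:
  x_lo=-2.8439 |R|=1.6335  x_hi=-0.1273 |R|=0.8804
  mid=-1.48563 |R|=0.07143 →hi
  mid=-2.16477 |R|=0.51242 →hi
  mid=-2.50434 |R|=0.98623 →hi
  mid=-2.67412 |R|=1.28574 →lo
  mid=-2.58923 |R|=1.13026 →lo
  mid=-2.54679 |R|=1.05685 →lo
  mid=-2.52556 |R|=1.02120 →lo
  mid=-2.51495 |R|=1.00363 →lo
  mid=-2.50964 |R|=0.99491 →hi
  mid=-2.51230 |R|=0.99926 →hi
  ...
  [-2.51279,-2.51263] ⇒ x*=-2.5127
Interval (-2.5127, 0).

(-2.5127, 0).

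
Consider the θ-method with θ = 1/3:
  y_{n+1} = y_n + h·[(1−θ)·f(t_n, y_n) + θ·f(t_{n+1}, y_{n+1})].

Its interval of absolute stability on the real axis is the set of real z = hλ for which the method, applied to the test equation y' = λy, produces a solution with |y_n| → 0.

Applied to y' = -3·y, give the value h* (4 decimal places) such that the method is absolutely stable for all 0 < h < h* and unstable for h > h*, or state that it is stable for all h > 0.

With y'=λy (z=hλ):
  y_{n+1} = y_n + z·[2/3·y_n + 1/3·y_{n+1}] ⇒ (1 − 1/3z)y_{n+1} = (1 + 2/3z)y_n
  so R(z) = (1 + 2/3z)/(1 − 1/3z).

Solve |R(x)|<1 on ℝ⁻.
x=-0.34: |R|=0.6946
R=−1: 1+2/3x = −1+1/3x ⇒ -1/3x=2 ⇒ x=2/(-1/3)=-6.0000
Confirm numerically:
  x=-4.959: |R|=0.86920 <1
  x=-3.956: |R|=0.70615 <1
  x=-3.313: |R|=0.57437 <1
  x=-6.585: |R|=1.06103 >1
  x=-6.285: |R|=1.03069 >1
Stable set (-6.0000, 0).

(-6.0000,0); λ=-3 ⇒ h* = (6)/3 = 2.0000.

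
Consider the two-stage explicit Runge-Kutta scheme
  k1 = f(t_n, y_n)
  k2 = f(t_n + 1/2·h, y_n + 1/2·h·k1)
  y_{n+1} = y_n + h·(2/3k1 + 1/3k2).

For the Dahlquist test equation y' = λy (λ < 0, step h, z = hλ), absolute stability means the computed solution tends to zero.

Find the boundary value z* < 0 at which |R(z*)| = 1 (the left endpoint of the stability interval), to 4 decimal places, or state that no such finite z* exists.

With y'=λy (z=hλ):
  k1=λy_n ⇒ h·k1=z·y_n;  k2=λ(1+1/2z)y_n ⇒ h·k2=z(1+1/2z)y_n
  y_{n+1}/y_n = 1 + 2/3z + 1/3z(1+1/2z) = 1 + z + 1/6z²
  ⇒ R(z) = 1 + z + 1/6z².

Boundary: |R(x)|=1, x<0.
x=-0.75: |R|=0.3438
R=1: x+1/6x²=0 ⇒ x=−6=-6.0000; min R=1−1/(4·1/6)=-0.5000>−1
Confirm numerically:
  x=-4.947: |R|=0.13180 <1
  x=-3.794: |R|=0.39493 <1
  x=-2.749: |R|=0.48950 <1
  x=-6.548: |R|=1.59805 >1
  x=-6.332: |R|=1.35037 >1
  x=-6.316: |R|=1.33264 >1
Interval (-6.0000, 0).

left endpoint -6.0000.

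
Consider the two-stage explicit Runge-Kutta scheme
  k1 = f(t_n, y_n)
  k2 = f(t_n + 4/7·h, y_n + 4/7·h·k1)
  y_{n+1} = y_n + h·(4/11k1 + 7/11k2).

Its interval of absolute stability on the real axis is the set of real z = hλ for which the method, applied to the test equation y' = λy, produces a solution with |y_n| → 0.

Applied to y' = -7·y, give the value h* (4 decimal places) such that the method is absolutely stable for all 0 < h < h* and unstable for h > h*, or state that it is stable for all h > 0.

Test eqn y'=λy, z=hλ:
  k1=λy_n ⇒ h·k1=z·y_n;  k2=λ(1+4/7z)y_n ⇒ h·k2=z(1+4/7z)y_n
  y_{n+1}/y_n = 1 + 4/11z + 7/11z(1+4/7z) = 1 + z + 4/11z²
  ⇒ R(z) = 1 + z + 4/11z².

Need |R(x)|<1, x<0.
x=-1.53: |R|=0.3212
R=1: x+4/11x²=0 ⇒ x=−11/4=-2.7500; min R=1−1/(4·4/11)=0.3125>−1
Confirm numerically:
  x=-2.568: |R|=0.83005 <1
  x=-1.906: |R|=0.41503 <1
  x=-1.439: |R|=0.31399 <1
  x=-3.308: |R|=1.67122 >1
  x=-3.005: |R|=1.27865 >1
  x=-2.937: |R|=1.19972 >1
Interval (-2.7500, 0).

(-2.7500,0); λ=-7 ⇒ h* = (11/4)/7 = 0.3929.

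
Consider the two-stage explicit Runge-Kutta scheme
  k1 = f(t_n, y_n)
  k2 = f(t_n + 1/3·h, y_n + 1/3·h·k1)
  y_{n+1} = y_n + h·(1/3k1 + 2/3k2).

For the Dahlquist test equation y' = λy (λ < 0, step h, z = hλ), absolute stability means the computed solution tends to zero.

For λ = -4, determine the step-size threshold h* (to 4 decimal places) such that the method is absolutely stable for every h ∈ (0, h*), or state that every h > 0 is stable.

(-4.5000,0); λ=-4 ⇒ h* = (9/2)/4 = 1.1250.

Set f=λy, z=hλ:
  k1=λy_n ⇒ h·k1=z·y_n;  k2=λ(1+1/3z)y_n ⇒ h·k2=z(1+1/3z)y_n
  y_{n+1}/y_n = 1 + 1/3z + 2/3z(1+1/3z) = 1 + z + 2/9z²
  Hence R(z) = 1 + z + 2/9z².

Solve |R(x)|<1 on ℝ⁻.
x=-0.6: |R|=0.4800
R=1: x+2/9x²=0 ⇒ x=−9/2=-4.5000; min R=1−1/(4·2/9)=-0.1250>−1
Confirm numerically:
  x=-3.166: |R|=0.06146 <1
  x=-2.627: |R|=0.09342 <1
  x=-2.253: |R|=0.12500 <1
  x=-5.088: |R|=1.66483 >1
  x=-4.980: |R|=1.53120 >1
So |R|<1 on (-4.5000, 0).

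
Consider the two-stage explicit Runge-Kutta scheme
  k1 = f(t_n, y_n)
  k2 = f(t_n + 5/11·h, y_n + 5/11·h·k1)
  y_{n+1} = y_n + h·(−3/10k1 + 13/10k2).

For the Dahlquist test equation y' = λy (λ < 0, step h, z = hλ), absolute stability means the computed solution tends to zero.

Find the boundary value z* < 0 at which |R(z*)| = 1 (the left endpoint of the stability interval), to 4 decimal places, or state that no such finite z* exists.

z* = -1.6923.

Set f=λy, z=hλ:
  k1=λy_n ⇒ h·k1=z·y_n;  k2=λ(1+5/11z)y_n ⇒ h·k2=z(1+5/11z)y_n
  y_{n+1}/y_n = 1 − 3/10z + 13/10z(1+5/11z) = 1 + z + 13/22z²
  R(z) = 1 + z + 13/22z².

Solve |R(x)|<1 on ℝ⁻.
x=-1: |R|=0.5909
R=1: x+13/22x²=0 ⇒ x=−22/13=-1.6923; min R=1−1/(4·13/22)=0.5769>−1
Confirm numerically:
  x=-1.591: |R|=0.90476 <1
  x=-1.420: |R|=0.77151 <1
  x=-1.142: |R|=0.62864 <1
  x=-1.082: |R|=0.60979 <1
  x=-2.087: |R|=1.48675 >1
  x=-2.081: |R|=1.47797 >1
Stable set (-1.6923, 0).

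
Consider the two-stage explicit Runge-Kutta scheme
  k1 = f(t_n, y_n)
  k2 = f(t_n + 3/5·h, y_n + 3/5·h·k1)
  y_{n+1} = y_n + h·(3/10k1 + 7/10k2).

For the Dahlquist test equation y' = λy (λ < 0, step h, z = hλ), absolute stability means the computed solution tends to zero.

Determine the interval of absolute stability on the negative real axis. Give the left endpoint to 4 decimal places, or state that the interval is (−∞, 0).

z∈(-2.3810,0).

Test eqn y'=λy, z=hλ:
  k1=λy_n ⇒ h·k1=z·y_n;  k2=λ(1+3/5z)y_n ⇒ h·k2=z(1+3/5z)y_n
  y_{n+1}/y_n = 1 + 3/10z + 7/10z(1+3/5z) = 1 + z + 21/50z²
  ⇒ R(z) = 1 + z + 21/50z².

Need |R(x)|<1, x<0.
x=-1.58: |R|=0.4685
R=1: x+21/50x²=0 ⇒ x=−50/21=-2.3810; min R=1−1/(4·21/50)=0.4048>−1
Confirm numerically:
  x=-2.292: |R|=0.91437 <1
  x=-2.152: |R|=0.79306 <1
  x=-1.222: |R|=0.40518 <1
  x=-2.851: |R|=1.56284 >1
  x=-2.623: |R|=1.26665 >1
So |R|<1 on (-2.3810, 0).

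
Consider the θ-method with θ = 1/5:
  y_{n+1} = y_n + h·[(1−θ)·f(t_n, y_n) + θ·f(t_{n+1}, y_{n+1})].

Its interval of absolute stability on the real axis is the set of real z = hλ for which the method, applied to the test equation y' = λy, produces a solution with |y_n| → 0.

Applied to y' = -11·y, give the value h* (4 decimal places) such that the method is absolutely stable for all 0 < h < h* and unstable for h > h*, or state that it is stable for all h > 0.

On y'=λy, z=hλ:
  y_{n+1} = y_n + z·[4/5·y_n + 1/5·y_{n+1}] ⇒ (1 − 1/5z)y_{n+1} = (1 + 4/5z)y_n
  ⇒ R(z) = (1 + 4/5z)/(1 − 1/5z).

Need |R(x)|<1, x<0.
x=-0.48: |R|=0.5620
R=−1: 1+4/5x = −1+1/5x ⇒ -3/5x=2 ⇒ x=2/(-3/5)=-3.3333
Confirm numerically:
  x=-2.846: |R|=0.81366 <1
  x=-2.443: |R|=0.64114 <1
  x=-1.638: |R|=0.23381 <1
  x=-3.931: |R|=1.20076 >1
  x=-3.920: |R|=1.19731 >1
  x=-3.874: |R|=1.18278 >1
Stable set (-3.3333, 0).

(-3.3333,0); λ=-11 ⇒ h* = (10/3)/11 = 0.3030.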